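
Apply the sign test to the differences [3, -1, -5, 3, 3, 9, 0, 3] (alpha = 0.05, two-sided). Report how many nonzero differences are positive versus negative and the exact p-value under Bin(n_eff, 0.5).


Step 1: Discard zero differences. Original n = 8; n_eff = number of nonzero differences = 7.
Nonzero differences (with sign): +3, -1, -5, +3, +3, +9, +3
Step 2: Count signs: positive = 5, negative = 2.
Step 3: Under H0: P(positive) = 0.5, so the number of positives S ~ Bin(7, 0.5).
Step 4: Two-sided exact p-value = sum of Bin(7,0.5) probabilities at or below the observed probability = 0.453125.
Step 5: alpha = 0.05. fail to reject H0.

n_eff = 7, pos = 5, neg = 2, p = 0.453125, fail to reject H0.


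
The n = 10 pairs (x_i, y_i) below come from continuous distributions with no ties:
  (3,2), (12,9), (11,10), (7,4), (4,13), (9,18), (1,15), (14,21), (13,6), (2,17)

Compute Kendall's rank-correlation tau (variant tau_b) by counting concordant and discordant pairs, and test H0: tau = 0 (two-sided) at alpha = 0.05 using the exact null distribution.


Step 1: Enumerate the 45 unordered pairs (i,j) with i<j and classify each by sign(x_j-x_i) * sign(y_j-y_i).
  (1,2):dx=+9,dy=+7->C; (1,3):dx=+8,dy=+8->C; (1,4):dx=+4,dy=+2->C; (1,5):dx=+1,dy=+11->C
  (1,6):dx=+6,dy=+16->C; (1,7):dx=-2,dy=+13->D; (1,8):dx=+11,dy=+19->C; (1,9):dx=+10,dy=+4->C
  (1,10):dx=-1,dy=+15->D; (2,3):dx=-1,dy=+1->D; (2,4):dx=-5,dy=-5->C; (2,5):dx=-8,dy=+4->D
  (2,6):dx=-3,dy=+9->D; (2,7):dx=-11,dy=+6->D; (2,8):dx=+2,dy=+12->C; (2,9):dx=+1,dy=-3->D
  (2,10):dx=-10,dy=+8->D; (3,4):dx=-4,dy=-6->C; (3,5):dx=-7,dy=+3->D; (3,6):dx=-2,dy=+8->D
  (3,7):dx=-10,dy=+5->D; (3,8):dx=+3,dy=+11->C; (3,9):dx=+2,dy=-4->D; (3,10):dx=-9,dy=+7->D
  (4,5):dx=-3,dy=+9->D; (4,6):dx=+2,dy=+14->C; (4,7):dx=-6,dy=+11->D; (4,8):dx=+7,dy=+17->C
  (4,9):dx=+6,dy=+2->C; (4,10):dx=-5,dy=+13->D; (5,6):dx=+5,dy=+5->C; (5,7):dx=-3,dy=+2->D
  (5,8):dx=+10,dy=+8->C; (5,9):dx=+9,dy=-7->D; (5,10):dx=-2,dy=+4->D; (6,7):dx=-8,dy=-3->C
  (6,8):dx=+5,dy=+3->C; (6,9):dx=+4,dy=-12->D; (6,10):dx=-7,dy=-1->C; (7,8):dx=+13,dy=+6->C
  (7,9):dx=+12,dy=-9->D; (7,10):dx=+1,dy=+2->C; (8,9):dx=-1,dy=-15->C; (8,10):dx=-12,dy=-4->C
  (9,10):dx=-11,dy=+11->D
Step 2: C = 23, D = 22, total pairs = 45.
Step 3: tau = (C - D)/(n(n-1)/2) = (23 - 22)/45 = 0.022222.
Step 4: Exact two-sided p-value (enumerate n! = 3628800 permutations of y under H0): p = 1.000000.
Step 5: alpha = 0.05. fail to reject H0.

tau_b = 0.0222 (C=23, D=22), p = 1.000000, fail to reject H0.


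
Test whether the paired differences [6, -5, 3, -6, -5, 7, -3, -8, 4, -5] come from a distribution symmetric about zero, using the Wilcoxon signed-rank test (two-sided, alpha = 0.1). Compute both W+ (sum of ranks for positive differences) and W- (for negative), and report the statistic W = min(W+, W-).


Step 1: Drop any zero differences (none here) and take |d_i|.
|d| = [6, 5, 3, 6, 5, 7, 3, 8, 4, 5]
Step 2: Midrank |d_i| (ties get averaged ranks).
ranks: |6|->7.5, |5|->5, |3|->1.5, |6|->7.5, |5|->5, |7|->9, |3|->1.5, |8|->10, |4|->3, |5|->5
Step 3: Attach original signs; sum ranks with positive sign and with negative sign.
W+ = 7.5 + 1.5 + 9 + 3 = 21
W- = 5 + 7.5 + 5 + 1.5 + 10 + 5 = 34
(Check: W+ + W- = 55 should equal n(n+1)/2 = 55.)
Step 4: Test statistic W = min(W+, W-) = 21.
Step 5: Ties in |d|, so use the tie-corrected normal approximation.
        E[W] = n(n+1)/4 = 10*11/4 = 27.5.
        Tie groups: |d|=3 (t=2), |d|=5 (t=3), |d|=6 (t=2); sum(t^3 - t) = 36.
        Var[W] = n(n+1)(2n+1)/24 - sum(t^3-t)/48 = 2310/24 - 36/48 = 95.5.
        z = (W - E[W]) / sqrt(Var[W]) = (21 - 27.5) / 9.7724 = -0.6651.
        Two-sided p = 2*Phi(z) = 0.505962.
Step 6: alpha = 0.1. fail to reject H0.

W+ = 21, W- = 34, W = min = 21, p = 0.505962, fail to reject H0.


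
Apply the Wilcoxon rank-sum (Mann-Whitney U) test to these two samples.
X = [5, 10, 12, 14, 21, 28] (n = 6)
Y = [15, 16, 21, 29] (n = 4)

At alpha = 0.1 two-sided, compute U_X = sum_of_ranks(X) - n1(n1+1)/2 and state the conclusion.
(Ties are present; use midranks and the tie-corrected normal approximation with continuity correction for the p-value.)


Step 1: Combine and sort all 10 observations; assign midranks.
sorted (value, group): (5,X), (10,X), (12,X), (14,X), (15,Y), (16,Y), (21,X), (21,Y), (28,X), (29,Y)
ranks: 5->1, 10->2, 12->3, 14->4, 15->5, 16->6, 21->7.5, 21->7.5, 28->9, 29->10
Step 2: Rank sum for X: R1 = 1 + 2 + 3 + 4 + 7.5 + 9 = 26.5.
Step 3: U_X = R1 - n1(n1+1)/2 = 26.5 - 6*7/2 = 26.5 - 21 = 5.5.
       U_Y = n1*n2 - U_X = 24 - 5.5 = 18.5.
Step 4: Ties are present, so use the tie-corrected normal approximation (with continuity correction) for the p-value.
Step 5: p-value = 0.199458; compare to alpha = 0.1. fail to reject H0.

U_X = 5.5, p = 0.199458, fail to reject H0 at alpha = 0.1.


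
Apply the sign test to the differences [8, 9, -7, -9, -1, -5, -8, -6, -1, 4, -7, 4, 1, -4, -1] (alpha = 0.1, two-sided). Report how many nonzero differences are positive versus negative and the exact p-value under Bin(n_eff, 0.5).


Step 1: Discard zero differences. Original n = 15; n_eff = number of nonzero differences = 15.
Nonzero differences (with sign): +8, +9, -7, -9, -1, -5, -8, -6, -1, +4, -7, +4, +1, -4, -1
Step 2: Count signs: positive = 5, negative = 10.
Step 3: Under H0: P(positive) = 0.5, so the number of positives S ~ Bin(15, 0.5).
Step 4: Two-sided exact p-value = sum of Bin(15,0.5) probabilities at or below the observed probability = 0.301758.
Step 5: alpha = 0.1. fail to reject H0.

n_eff = 15, pos = 5, neg = 10, p = 0.301758, fail to reject H0.


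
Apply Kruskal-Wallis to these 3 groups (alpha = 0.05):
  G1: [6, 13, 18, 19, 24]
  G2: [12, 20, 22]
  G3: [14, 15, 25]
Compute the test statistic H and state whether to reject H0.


Step 1: Combine all N = 11 observations and assign midranks.
sorted (value, group, rank): (6,G1,1), (12,G2,2), (13,G1,3), (14,G3,4), (15,G3,5), (18,G1,6), (19,G1,7), (20,G2,8), (22,G2,9), (24,G1,10), (25,G3,11)
Step 2: Sum ranks within each group.
R_1 = 27 (n_1 = 5)
R_2 = 19 (n_2 = 3)
R_3 = 20 (n_3 = 3)
Step 3: H = 12/(N(N+1)) * sum(R_i^2/n_i) - 3(N+1)
     = 12/(11*12) * (27^2/5 + 19^2/3 + 20^2/3) - 3*12
     = 0.090909 * 399.467 - 36
     = 0.315152.
Step 4: No ties, so H is used without correction.
Step 5: Under H0, H ~ chi^2(2); p-value = 0.854212.
Step 6: alpha = 0.05. fail to reject H0.

H = 0.3152, df = 2, p = 0.854212, fail to reject H0.


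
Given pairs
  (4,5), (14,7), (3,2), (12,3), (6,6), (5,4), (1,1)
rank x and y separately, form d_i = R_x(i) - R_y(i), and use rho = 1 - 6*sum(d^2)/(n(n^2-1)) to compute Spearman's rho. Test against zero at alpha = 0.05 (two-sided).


Step 1: Rank x and y separately (midranks; no ties here).
rank(x): 4->3, 14->7, 3->2, 12->6, 6->5, 5->4, 1->1
rank(y): 5->5, 7->7, 2->2, 3->3, 6->6, 4->4, 1->1
Step 2: d_i = R_x(i) - R_y(i); compute d_i^2.
  (3-5)^2=4, (7-7)^2=0, (2-2)^2=0, (6-3)^2=9, (5-6)^2=1, (4-4)^2=0, (1-1)^2=0
sum(d^2) = 14.
Step 3: rho = 1 - 6*14 / (7*(7^2 - 1)) = 1 - 84/336 = 0.750000.
Step 4: Under H0, t = rho * sqrt((n-2)/(1-rho^2)) = 2.5355 ~ t(5).
Step 5: Two-sided p-value from the t-distribution with 5 df = 0.052181.
Step 6: alpha = 0.05. fail to reject H0.

rho = 0.7500, p = 0.052181, fail to reject H0 at alpha = 0.05.


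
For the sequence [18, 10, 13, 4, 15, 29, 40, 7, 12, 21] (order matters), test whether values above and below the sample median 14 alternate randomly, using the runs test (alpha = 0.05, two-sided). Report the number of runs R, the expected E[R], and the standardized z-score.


Step 1: Compute median = 14; label A = above, B = below.
Labels in order: ABBBAAABBA  (n_A = 5, n_B = 5)
Step 2: Count runs R = 5.
Step 3: Under H0 (random ordering), E[R] = 2*n_A*n_B/(n_A+n_B) + 1 = 2*5*5/10 + 1 = 6.0000.
        Var[R] = 2*n_A*n_B*(2*n_A*n_B - n_A - n_B) / ((n_A+n_B)^2 * (n_A+n_B-1)) = 2000/900 = 2.2222.
        SD[R] = 1.4907.
Step 4: Continuity-corrected z = (R + 0.5 - E[R]) / SD[R] = (5 + 0.5 - 6.0000) / 1.4907 = -0.3354.
Step 5: Two-sided p-value via normal approximation = 2*(1 - Phi(|z|)) = 0.737316.
Step 6: alpha = 0.05. fail to reject H0.

R = 5, z = -0.3354, p = 0.737316, fail to reject H0.


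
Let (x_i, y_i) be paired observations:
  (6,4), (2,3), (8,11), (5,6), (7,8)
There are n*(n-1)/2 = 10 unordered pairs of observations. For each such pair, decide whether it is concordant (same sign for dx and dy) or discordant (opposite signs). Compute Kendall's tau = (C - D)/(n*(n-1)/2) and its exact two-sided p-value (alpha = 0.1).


Step 1: Enumerate the 10 unordered pairs (i,j) with i<j and classify each by sign(x_j-x_i) * sign(y_j-y_i).
  (1,2):dx=-4,dy=-1->C; (1,3):dx=+2,dy=+7->C; (1,4):dx=-1,dy=+2->D; (1,5):dx=+1,dy=+4->C
  (2,3):dx=+6,dy=+8->C; (2,4):dx=+3,dy=+3->C; (2,5):dx=+5,dy=+5->C; (3,4):dx=-3,dy=-5->C
  (3,5):dx=-1,dy=-3->C; (4,5):dx=+2,dy=+2->C
Step 2: C = 9, D = 1, total pairs = 10.
Step 3: tau = (C - D)/(n(n-1)/2) = (9 - 1)/10 = 0.800000.
Step 4: Exact two-sided p-value (enumerate n! = 120 permutations of y under H0): p = 0.083333.
Step 5: alpha = 0.1. reject H0.

tau_b = 0.8000 (C=9, D=1), p = 0.083333, reject H0.


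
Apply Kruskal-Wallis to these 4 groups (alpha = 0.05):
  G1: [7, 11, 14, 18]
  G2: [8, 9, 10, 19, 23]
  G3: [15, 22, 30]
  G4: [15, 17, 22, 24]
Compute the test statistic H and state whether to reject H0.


Step 1: Combine all N = 16 observations and assign midranks.
sorted (value, group, rank): (7,G1,1), (8,G2,2), (9,G2,3), (10,G2,4), (11,G1,5), (14,G1,6), (15,G3,7.5), (15,G4,7.5), (17,G4,9), (18,G1,10), (19,G2,11), (22,G3,12.5), (22,G4,12.5), (23,G2,14), (24,G4,15), (30,G3,16)
Step 2: Sum ranks within each group.
R_1 = 22 (n_1 = 4)
R_2 = 34 (n_2 = 5)
R_3 = 36 (n_3 = 3)
R_4 = 44 (n_4 = 4)
Step 3: H = 12/(N(N+1)) * sum(R_i^2/n_i) - 3(N+1)
     = 12/(16*17) * (22^2/4 + 34^2/5 + 36^2/3 + 44^2/4) - 3*17
     = 0.044118 * 1268.2 - 51
     = 4.950000.
Step 4: Ties present; correction factor C = 1 - 12/(16^3 - 16) = 0.997059. Corrected H = 4.950000 / 0.997059 = 4.964602.
Step 5: Under H0, H ~ chi^2(3); p-value = 0.174408.
Step 6: alpha = 0.05. fail to reject H0.

H = 4.9646, df = 3, p = 0.174408, fail to reject H0.


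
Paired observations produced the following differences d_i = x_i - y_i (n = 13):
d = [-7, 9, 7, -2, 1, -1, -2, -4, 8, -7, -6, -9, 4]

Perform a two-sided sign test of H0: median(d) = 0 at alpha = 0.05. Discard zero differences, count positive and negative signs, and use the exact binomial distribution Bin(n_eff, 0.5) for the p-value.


Step 1: Discard zero differences. Original n = 13; n_eff = number of nonzero differences = 13.
Nonzero differences (with sign): -7, +9, +7, -2, +1, -1, -2, -4, +8, -7, -6, -9, +4
Step 2: Count signs: positive = 5, negative = 8.
Step 3: Under H0: P(positive) = 0.5, so the number of positives S ~ Bin(13, 0.5).
Step 4: Two-sided exact p-value = sum of Bin(13,0.5) probabilities at or below the observed probability = 0.581055.
Step 5: alpha = 0.05. fail to reject H0.

n_eff = 13, pos = 5, neg = 8, p = 0.581055, fail to reject H0.


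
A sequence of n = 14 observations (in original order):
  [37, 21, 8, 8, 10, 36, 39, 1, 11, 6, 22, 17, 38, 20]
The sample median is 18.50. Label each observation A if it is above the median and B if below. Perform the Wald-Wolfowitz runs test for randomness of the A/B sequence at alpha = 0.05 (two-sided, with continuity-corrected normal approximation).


Step 1: Compute median = 18.50; label A = above, B = below.
Labels in order: AABBBAABBBABAA  (n_A = 7, n_B = 7)
Step 2: Count runs R = 7.
Step 3: Under H0 (random ordering), E[R] = 2*n_A*n_B/(n_A+n_B) + 1 = 2*7*7/14 + 1 = 8.0000.
        Var[R] = 2*n_A*n_B*(2*n_A*n_B - n_A - n_B) / ((n_A+n_B)^2 * (n_A+n_B-1)) = 8232/2548 = 3.2308.
        SD[R] = 1.7974.
Step 4: Continuity-corrected z = (R + 0.5 - E[R]) / SD[R] = (7 + 0.5 - 8.0000) / 1.7974 = -0.2782.
Step 5: Two-sided p-value via normal approximation = 2*(1 - Phi(|z|)) = 0.780879.
Step 6: alpha = 0.05. fail to reject H0.

R = 7, z = -0.2782, p = 0.780879, fail to reject H0.


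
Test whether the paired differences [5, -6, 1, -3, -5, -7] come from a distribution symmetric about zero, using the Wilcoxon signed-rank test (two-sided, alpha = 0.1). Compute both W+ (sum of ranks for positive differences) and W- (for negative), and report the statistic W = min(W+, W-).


Step 1: Drop any zero differences (none here) and take |d_i|.
|d| = [5, 6, 1, 3, 5, 7]
Step 2: Midrank |d_i| (ties get averaged ranks).
ranks: |5|->3.5, |6|->5, |1|->1, |3|->2, |5|->3.5, |7|->6
Step 3: Attach original signs; sum ranks with positive sign and with negative sign.
W+ = 3.5 + 1 = 4.5
W- = 5 + 2 + 3.5 + 6 = 16.5
(Check: W+ + W- = 21 should equal n(n+1)/2 = 21.)
Step 4: Test statistic W = min(W+, W-) = 4.5.
Step 5: Ties in |d|, so use the tie-corrected normal approximation.
        E[W] = n(n+1)/4 = 6*7/4 = 10.5.
        Tie groups: |d|=5 (t=2); sum(t^3 - t) = 6.
        Var[W] = n(n+1)(2n+1)/24 - sum(t^3-t)/48 = 546/24 - 6/48 = 22.625.
        z = (W - E[W]) / sqrt(Var[W]) = (4.5 - 10.5) / 4.7566 = -1.2614.
        Two-sided p = 2*Phi(z) = 0.207160.
Step 6: alpha = 0.1. fail to reject H0.

W+ = 4.5, W- = 16.5, W = min = 4.5, p = 0.207160, fail to reject H0.


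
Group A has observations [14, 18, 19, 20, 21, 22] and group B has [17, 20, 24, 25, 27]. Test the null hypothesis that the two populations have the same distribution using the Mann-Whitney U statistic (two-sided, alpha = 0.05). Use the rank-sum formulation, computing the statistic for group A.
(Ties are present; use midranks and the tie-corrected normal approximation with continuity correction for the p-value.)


Step 1: Combine and sort all 11 observations; assign midranks.
sorted (value, group): (14,X), (17,Y), (18,X), (19,X), (20,X), (20,Y), (21,X), (22,X), (24,Y), (25,Y), (27,Y)
ranks: 14->1, 17->2, 18->3, 19->4, 20->5.5, 20->5.5, 21->7, 22->8, 24->9, 25->10, 27->11
Step 2: Rank sum for X: R1 = 1 + 3 + 4 + 5.5 + 7 + 8 = 28.5.
Step 3: U_X = R1 - n1(n1+1)/2 = 28.5 - 6*7/2 = 28.5 - 21 = 7.5.
       U_Y = n1*n2 - U_X = 30 - 7.5 = 22.5.
Step 4: Ties are present, so use the tie-corrected normal approximation (with continuity correction) for the p-value.
Step 5: p-value = 0.200217; compare to alpha = 0.05. fail to reject H0.

U_X = 7.5, p = 0.200217, fail to reject H0 at alpha = 0.05.


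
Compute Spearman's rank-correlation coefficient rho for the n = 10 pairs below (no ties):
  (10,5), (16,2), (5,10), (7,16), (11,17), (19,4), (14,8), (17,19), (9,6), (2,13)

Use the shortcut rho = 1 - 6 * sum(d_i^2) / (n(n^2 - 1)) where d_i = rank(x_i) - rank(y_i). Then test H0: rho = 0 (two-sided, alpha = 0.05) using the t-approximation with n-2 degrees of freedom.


Step 1: Rank x and y separately (midranks; no ties here).
rank(x): 10->5, 16->8, 5->2, 7->3, 11->6, 19->10, 14->7, 17->9, 9->4, 2->1
rank(y): 5->3, 2->1, 10->6, 16->8, 17->9, 4->2, 8->5, 19->10, 6->4, 13->7
Step 2: d_i = R_x(i) - R_y(i); compute d_i^2.
  (5-3)^2=4, (8-1)^2=49, (2-6)^2=16, (3-8)^2=25, (6-9)^2=9, (10-2)^2=64, (7-5)^2=4, (9-10)^2=1, (4-4)^2=0, (1-7)^2=36
sum(d^2) = 208.
Step 3: rho = 1 - 6*208 / (10*(10^2 - 1)) = 1 - 1248/990 = -0.260606.
Step 4: Under H0, t = rho * sqrt((n-2)/(1-rho^2)) = -0.7635 ~ t(8).
Step 5: Two-sided p-value from the t-distribution with 8 df = 0.467089.
Step 6: alpha = 0.05. fail to reject H0.

rho = -0.2606, p = 0.467089, fail to reject H0 at alpha = 0.05.


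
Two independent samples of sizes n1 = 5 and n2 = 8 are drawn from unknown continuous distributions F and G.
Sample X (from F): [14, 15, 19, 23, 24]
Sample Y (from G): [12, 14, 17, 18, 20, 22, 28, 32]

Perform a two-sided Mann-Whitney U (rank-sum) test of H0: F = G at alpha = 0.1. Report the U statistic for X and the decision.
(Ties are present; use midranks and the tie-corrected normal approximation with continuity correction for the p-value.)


Step 1: Combine and sort all 13 observations; assign midranks.
sorted (value, group): (12,Y), (14,X), (14,Y), (15,X), (17,Y), (18,Y), (19,X), (20,Y), (22,Y), (23,X), (24,X), (28,Y), (32,Y)
ranks: 12->1, 14->2.5, 14->2.5, 15->4, 17->5, 18->6, 19->7, 20->8, 22->9, 23->10, 24->11, 28->12, 32->13
Step 2: Rank sum for X: R1 = 2.5 + 4 + 7 + 10 + 11 = 34.5.
Step 3: U_X = R1 - n1(n1+1)/2 = 34.5 - 5*6/2 = 34.5 - 15 = 19.5.
       U_Y = n1*n2 - U_X = 40 - 19.5 = 20.5.
Step 4: Ties are present, so use the tie-corrected normal approximation (with continuity correction) for the p-value.
Step 5: p-value = 1.000000; compare to alpha = 0.1. fail to reject H0.

U_X = 19.5, p = 1.000000, fail to reject H0 at alpha = 0.1.


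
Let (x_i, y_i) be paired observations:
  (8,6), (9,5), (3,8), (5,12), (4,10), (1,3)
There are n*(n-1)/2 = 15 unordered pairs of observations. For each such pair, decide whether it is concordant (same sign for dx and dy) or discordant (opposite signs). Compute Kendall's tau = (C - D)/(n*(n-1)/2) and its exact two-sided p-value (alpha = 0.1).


Step 1: Enumerate the 15 unordered pairs (i,j) with i<j and classify each by sign(x_j-x_i) * sign(y_j-y_i).
  (1,2):dx=+1,dy=-1->D; (1,3):dx=-5,dy=+2->D; (1,4):dx=-3,dy=+6->D; (1,5):dx=-4,dy=+4->D
  (1,6):dx=-7,dy=-3->C; (2,3):dx=-6,dy=+3->D; (2,4):dx=-4,dy=+7->D; (2,5):dx=-5,dy=+5->D
  (2,6):dx=-8,dy=-2->C; (3,4):dx=+2,dy=+4->C; (3,5):dx=+1,dy=+2->C; (3,6):dx=-2,dy=-5->C
  (4,5):dx=-1,dy=-2->C; (4,6):dx=-4,dy=-9->C; (5,6):dx=-3,dy=-7->C
Step 2: C = 8, D = 7, total pairs = 15.
Step 3: tau = (C - D)/(n(n-1)/2) = (8 - 7)/15 = 0.066667.
Step 4: Exact two-sided p-value (enumerate n! = 720 permutations of y under H0): p = 1.000000.
Step 5: alpha = 0.1. fail to reject H0.

tau_b = 0.0667 (C=8, D=7), p = 1.000000, fail to reject H0.


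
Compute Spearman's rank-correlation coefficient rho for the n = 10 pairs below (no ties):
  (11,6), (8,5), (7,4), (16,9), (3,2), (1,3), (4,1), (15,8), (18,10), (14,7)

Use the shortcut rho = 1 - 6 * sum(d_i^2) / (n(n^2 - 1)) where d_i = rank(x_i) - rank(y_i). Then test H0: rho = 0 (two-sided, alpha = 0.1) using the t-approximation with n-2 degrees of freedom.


Step 1: Rank x and y separately (midranks; no ties here).
rank(x): 11->6, 8->5, 7->4, 16->9, 3->2, 1->1, 4->3, 15->8, 18->10, 14->7
rank(y): 6->6, 5->5, 4->4, 9->9, 2->2, 3->3, 1->1, 8->8, 10->10, 7->7
Step 2: d_i = R_x(i) - R_y(i); compute d_i^2.
  (6-6)^2=0, (5-5)^2=0, (4-4)^2=0, (9-9)^2=0, (2-2)^2=0, (1-3)^2=4, (3-1)^2=4, (8-8)^2=0, (10-10)^2=0, (7-7)^2=0
sum(d^2) = 8.
Step 3: rho = 1 - 6*8 / (10*(10^2 - 1)) = 1 - 48/990 = 0.951515.
Step 4: Under H0, t = rho * sqrt((n-2)/(1-rho^2)) = 8.7493 ~ t(8).
Step 5: Two-sided p-value from the t-distribution with 8 df = 0.000023.
Step 6: alpha = 0.1. reject H0.

rho = 0.9515, p = 0.000023, reject H0 at alpha = 0.1.


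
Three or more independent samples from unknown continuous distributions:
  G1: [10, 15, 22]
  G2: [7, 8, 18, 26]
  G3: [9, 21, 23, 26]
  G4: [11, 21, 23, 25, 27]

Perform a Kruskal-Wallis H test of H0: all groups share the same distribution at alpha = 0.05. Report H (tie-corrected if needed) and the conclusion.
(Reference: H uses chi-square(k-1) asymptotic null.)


Step 1: Combine all N = 16 observations and assign midranks.
sorted (value, group, rank): (7,G2,1), (8,G2,2), (9,G3,3), (10,G1,4), (11,G4,5), (15,G1,6), (18,G2,7), (21,G3,8.5), (21,G4,8.5), (22,G1,10), (23,G3,11.5), (23,G4,11.5), (25,G4,13), (26,G2,14.5), (26,G3,14.5), (27,G4,16)
Step 2: Sum ranks within each group.
R_1 = 20 (n_1 = 3)
R_2 = 24.5 (n_2 = 4)
R_3 = 37.5 (n_3 = 4)
R_4 = 54 (n_4 = 5)
Step 3: H = 12/(N(N+1)) * sum(R_i^2/n_i) - 3(N+1)
     = 12/(16*17) * (20^2/3 + 24.5^2/4 + 37.5^2/4 + 54^2/5) - 3*17
     = 0.044118 * 1218.16 - 51
     = 2.742279.
Step 4: Ties present; correction factor C = 1 - 18/(16^3 - 16) = 0.995588. Corrected H = 2.742279 / 0.995588 = 2.754431.
Step 5: Under H0, H ~ chi^2(3); p-value = 0.431056.
Step 6: alpha = 0.05. fail to reject H0.

H = 2.7544, df = 3, p = 0.431056, fail to reject H0.


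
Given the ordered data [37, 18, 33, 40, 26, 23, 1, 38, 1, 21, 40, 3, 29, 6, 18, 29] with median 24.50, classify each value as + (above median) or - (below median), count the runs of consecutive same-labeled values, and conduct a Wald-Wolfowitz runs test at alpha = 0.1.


Step 1: Compute median = 24.50; label A = above, B = below.
Labels in order: ABAAABBABBABABBA  (n_A = 8, n_B = 8)
Step 2: Count runs R = 11.
Step 3: Under H0 (random ordering), E[R] = 2*n_A*n_B/(n_A+n_B) + 1 = 2*8*8/16 + 1 = 9.0000.
        Var[R] = 2*n_A*n_B*(2*n_A*n_B - n_A - n_B) / ((n_A+n_B)^2 * (n_A+n_B-1)) = 14336/3840 = 3.7333.
        SD[R] = 1.9322.
Step 4: Continuity-corrected z = (R - 0.5 - E[R]) / SD[R] = (11 - 0.5 - 9.0000) / 1.9322 = 0.7763.
Step 5: Two-sided p-value via normal approximation = 2*(1 - Phi(|z|)) = 0.437558.
Step 6: alpha = 0.1. fail to reject H0.

R = 11, z = 0.7763, p = 0.437558, fail to reject H0.


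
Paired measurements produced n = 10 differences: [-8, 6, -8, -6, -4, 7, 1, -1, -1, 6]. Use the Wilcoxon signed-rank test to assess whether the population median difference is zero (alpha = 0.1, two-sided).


Step 1: Drop any zero differences (none here) and take |d_i|.
|d| = [8, 6, 8, 6, 4, 7, 1, 1, 1, 6]
Step 2: Midrank |d_i| (ties get averaged ranks).
ranks: |8|->9.5, |6|->6, |8|->9.5, |6|->6, |4|->4, |7|->8, |1|->2, |1|->2, |1|->2, |6|->6
Step 3: Attach original signs; sum ranks with positive sign and with negative sign.
W+ = 6 + 8 + 2 + 6 = 22
W- = 9.5 + 9.5 + 6 + 4 + 2 + 2 = 33
(Check: W+ + W- = 55 should equal n(n+1)/2 = 55.)
Step 4: Test statistic W = min(W+, W-) = 22.
Step 5: Ties in |d|, so use the tie-corrected normal approximation.
        E[W] = n(n+1)/4 = 10*11/4 = 27.5.
        Tie groups: |d|=1 (t=3), |d|=6 (t=3), |d|=8 (t=2); sum(t^3 - t) = 54.
        Var[W] = n(n+1)(2n+1)/24 - sum(t^3-t)/48 = 2310/24 - 54/48 = 95.125.
        z = (W - E[W]) / sqrt(Var[W]) = (22 - 27.5) / 9.7532 = -0.5639.
        Two-sided p = 2*Phi(z) = 0.572810.
Step 6: alpha = 0.1. fail to reject H0.

W+ = 22, W- = 33, W = min = 22, p = 0.572810, fail to reject H0.


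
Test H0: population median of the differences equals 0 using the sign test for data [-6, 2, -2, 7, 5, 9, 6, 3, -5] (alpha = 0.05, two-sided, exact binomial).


Step 1: Discard zero differences. Original n = 9; n_eff = number of nonzero differences = 9.
Nonzero differences (with sign): -6, +2, -2, +7, +5, +9, +6, +3, -5
Step 2: Count signs: positive = 6, negative = 3.
Step 3: Under H0: P(positive) = 0.5, so the number of positives S ~ Bin(9, 0.5).
Step 4: Two-sided exact p-value = sum of Bin(9,0.5) probabilities at or below the observed probability = 0.507812.
Step 5: alpha = 0.05. fail to reject H0.

n_eff = 9, pos = 6, neg = 3, p = 0.507812, fail to reject H0.


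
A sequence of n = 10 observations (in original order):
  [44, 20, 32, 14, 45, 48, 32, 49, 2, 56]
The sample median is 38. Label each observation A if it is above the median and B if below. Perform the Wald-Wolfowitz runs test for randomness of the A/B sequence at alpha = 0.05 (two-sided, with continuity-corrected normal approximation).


Step 1: Compute median = 38; label A = above, B = below.
Labels in order: ABBBAABABA  (n_A = 5, n_B = 5)
Step 2: Count runs R = 7.
Step 3: Under H0 (random ordering), E[R] = 2*n_A*n_B/(n_A+n_B) + 1 = 2*5*5/10 + 1 = 6.0000.
        Var[R] = 2*n_A*n_B*(2*n_A*n_B - n_A - n_B) / ((n_A+n_B)^2 * (n_A+n_B-1)) = 2000/900 = 2.2222.
        SD[R] = 1.4907.
Step 4: Continuity-corrected z = (R - 0.5 - E[R]) / SD[R] = (7 - 0.5 - 6.0000) / 1.4907 = 0.3354.
Step 5: Two-sided p-value via normal approximation = 2*(1 - Phi(|z|)) = 0.737316.
Step 6: alpha = 0.05. fail to reject H0.

R = 7, z = 0.3354, p = 0.737316, fail to reject H0.


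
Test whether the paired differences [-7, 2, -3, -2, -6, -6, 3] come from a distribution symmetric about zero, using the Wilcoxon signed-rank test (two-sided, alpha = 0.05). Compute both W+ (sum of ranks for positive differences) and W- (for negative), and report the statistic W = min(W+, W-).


Step 1: Drop any zero differences (none here) and take |d_i|.
|d| = [7, 2, 3, 2, 6, 6, 3]
Step 2: Midrank |d_i| (ties get averaged ranks).
ranks: |7|->7, |2|->1.5, |3|->3.5, |2|->1.5, |6|->5.5, |6|->5.5, |3|->3.5
Step 3: Attach original signs; sum ranks with positive sign and with negative sign.
W+ = 1.5 + 3.5 = 5
W- = 7 + 3.5 + 1.5 + 5.5 + 5.5 = 23
(Check: W+ + W- = 28 should equal n(n+1)/2 = 28.)
Step 4: Test statistic W = min(W+, W-) = 5.
Step 5: Ties in |d|, so use the tie-corrected normal approximation.
        E[W] = n(n+1)/4 = 7*8/4 = 14.
        Tie groups: |d|=2 (t=2), |d|=3 (t=2), |d|=6 (t=2); sum(t^3 - t) = 18.
        Var[W] = n(n+1)(2n+1)/24 - sum(t^3-t)/48 = 840/24 - 18/48 = 34.625.
        z = (W - E[W]) / sqrt(Var[W]) = (5 - 14) / 5.8843 = -1.5295.
        Two-sided p = 2*Phi(z) = 0.126142.
Step 6: alpha = 0.05. fail to reject H0.

W+ = 5, W- = 23, W = min = 5, p = 0.126142, fail to reject H0.


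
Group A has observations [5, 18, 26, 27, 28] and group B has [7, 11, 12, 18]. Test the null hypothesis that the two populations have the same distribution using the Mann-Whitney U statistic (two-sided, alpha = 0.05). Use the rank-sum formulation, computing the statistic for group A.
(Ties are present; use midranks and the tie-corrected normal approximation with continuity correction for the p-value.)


Step 1: Combine and sort all 9 observations; assign midranks.
sorted (value, group): (5,X), (7,Y), (11,Y), (12,Y), (18,X), (18,Y), (26,X), (27,X), (28,X)
ranks: 5->1, 7->2, 11->3, 12->4, 18->5.5, 18->5.5, 26->7, 27->8, 28->9
Step 2: Rank sum for X: R1 = 1 + 5.5 + 7 + 8 + 9 = 30.5.
Step 3: U_X = R1 - n1(n1+1)/2 = 30.5 - 5*6/2 = 30.5 - 15 = 15.5.
       U_Y = n1*n2 - U_X = 20 - 15.5 = 4.5.
Step 4: Ties are present, so use the tie-corrected normal approximation (with continuity correction) for the p-value.
Step 5: p-value = 0.218742; compare to alpha = 0.05. fail to reject H0.

U_X = 15.5, p = 0.218742, fail to reject H0 at alpha = 0.05.


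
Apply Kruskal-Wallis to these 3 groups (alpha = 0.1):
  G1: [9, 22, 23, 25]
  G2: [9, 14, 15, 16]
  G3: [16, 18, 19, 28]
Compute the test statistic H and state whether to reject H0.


Step 1: Combine all N = 12 observations and assign midranks.
sorted (value, group, rank): (9,G1,1.5), (9,G2,1.5), (14,G2,3), (15,G2,4), (16,G2,5.5), (16,G3,5.5), (18,G3,7), (19,G3,8), (22,G1,9), (23,G1,10), (25,G1,11), (28,G3,12)
Step 2: Sum ranks within each group.
R_1 = 31.5 (n_1 = 4)
R_2 = 14 (n_2 = 4)
R_3 = 32.5 (n_3 = 4)
Step 3: H = 12/(N(N+1)) * sum(R_i^2/n_i) - 3(N+1)
     = 12/(12*13) * (31.5^2/4 + 14^2/4 + 32.5^2/4) - 3*13
     = 0.076923 * 561.125 - 39
     = 4.163462.
Step 4: Ties present; correction factor C = 1 - 12/(12^3 - 12) = 0.993007. Corrected H = 4.163462 / 0.993007 = 4.192782.
Step 5: Under H0, H ~ chi^2(2); p-value = 0.122899.
Step 6: alpha = 0.1. fail to reject H0.

H = 4.1928, df = 2, p = 0.122899, fail to reject H0.


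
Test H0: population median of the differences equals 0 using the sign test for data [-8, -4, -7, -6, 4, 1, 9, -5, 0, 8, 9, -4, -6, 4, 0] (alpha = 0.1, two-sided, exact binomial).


Step 1: Discard zero differences. Original n = 15; n_eff = number of nonzero differences = 13.
Nonzero differences (with sign): -8, -4, -7, -6, +4, +1, +9, -5, +8, +9, -4, -6, +4
Step 2: Count signs: positive = 6, negative = 7.
Step 3: Under H0: P(positive) = 0.5, so the number of positives S ~ Bin(13, 0.5).
Step 4: Two-sided exact p-value = sum of Bin(13,0.5) probabilities at or below the observed probability = 1.000000.
Step 5: alpha = 0.1. fail to reject H0.

n_eff = 13, pos = 6, neg = 7, p = 1.000000, fail to reject H0.


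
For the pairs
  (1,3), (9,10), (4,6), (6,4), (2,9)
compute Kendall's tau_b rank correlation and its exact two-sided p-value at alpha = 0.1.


Step 1: Enumerate the 10 unordered pairs (i,j) with i<j and classify each by sign(x_j-x_i) * sign(y_j-y_i).
  (1,2):dx=+8,dy=+7->C; (1,3):dx=+3,dy=+3->C; (1,4):dx=+5,dy=+1->C; (1,5):dx=+1,dy=+6->C
  (2,3):dx=-5,dy=-4->C; (2,4):dx=-3,dy=-6->C; (2,5):dx=-7,dy=-1->C; (3,4):dx=+2,dy=-2->D
  (3,5):dx=-2,dy=+3->D; (4,5):dx=-4,dy=+5->D
Step 2: C = 7, D = 3, total pairs = 10.
Step 3: tau = (C - D)/(n(n-1)/2) = (7 - 3)/10 = 0.400000.
Step 4: Exact two-sided p-value (enumerate n! = 120 permutations of y under H0): p = 0.483333.
Step 5: alpha = 0.1. fail to reject H0.

tau_b = 0.4000 (C=7, D=3), p = 0.483333, fail to reject H0.


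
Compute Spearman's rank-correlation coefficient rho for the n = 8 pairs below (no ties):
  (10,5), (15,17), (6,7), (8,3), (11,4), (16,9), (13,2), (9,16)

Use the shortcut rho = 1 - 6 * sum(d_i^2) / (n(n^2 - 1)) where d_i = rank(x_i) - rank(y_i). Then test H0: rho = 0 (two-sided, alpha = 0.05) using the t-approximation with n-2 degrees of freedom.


Step 1: Rank x and y separately (midranks; no ties here).
rank(x): 10->4, 15->7, 6->1, 8->2, 11->5, 16->8, 13->6, 9->3
rank(y): 5->4, 17->8, 7->5, 3->2, 4->3, 9->6, 2->1, 16->7
Step 2: d_i = R_x(i) - R_y(i); compute d_i^2.
  (4-4)^2=0, (7-8)^2=1, (1-5)^2=16, (2-2)^2=0, (5-3)^2=4, (8-6)^2=4, (6-1)^2=25, (3-7)^2=16
sum(d^2) = 66.
Step 3: rho = 1 - 6*66 / (8*(8^2 - 1)) = 1 - 396/504 = 0.214286.
Step 4: Under H0, t = rho * sqrt((n-2)/(1-rho^2)) = 0.5374 ~ t(6).
Step 5: Two-sided p-value from the t-distribution with 6 df = 0.610344.
Step 6: alpha = 0.05. fail to reject H0.

rho = 0.2143, p = 0.610344, fail to reject H0 at alpha = 0.05.


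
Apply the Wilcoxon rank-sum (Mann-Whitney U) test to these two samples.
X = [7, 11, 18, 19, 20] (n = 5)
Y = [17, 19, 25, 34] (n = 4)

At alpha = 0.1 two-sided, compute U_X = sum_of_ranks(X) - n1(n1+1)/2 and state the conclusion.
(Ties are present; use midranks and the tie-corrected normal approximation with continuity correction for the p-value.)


Step 1: Combine and sort all 9 observations; assign midranks.
sorted (value, group): (7,X), (11,X), (17,Y), (18,X), (19,X), (19,Y), (20,X), (25,Y), (34,Y)
ranks: 7->1, 11->2, 17->3, 18->4, 19->5.5, 19->5.5, 20->7, 25->8, 34->9
Step 2: Rank sum for X: R1 = 1 + 2 + 4 + 5.5 + 7 = 19.5.
Step 3: U_X = R1 - n1(n1+1)/2 = 19.5 - 5*6/2 = 19.5 - 15 = 4.5.
       U_Y = n1*n2 - U_X = 20 - 4.5 = 15.5.
Step 4: Ties are present, so use the tie-corrected normal approximation (with continuity correction) for the p-value.
Step 5: p-value = 0.218742; compare to alpha = 0.1. fail to reject H0.

U_X = 4.5, p = 0.218742, fail to reject H0 at alpha = 0.1.


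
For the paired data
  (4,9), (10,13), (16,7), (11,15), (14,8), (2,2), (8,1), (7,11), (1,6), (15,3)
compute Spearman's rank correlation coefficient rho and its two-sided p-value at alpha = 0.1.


Step 1: Rank x and y separately (midranks; no ties here).
rank(x): 4->3, 10->6, 16->10, 11->7, 14->8, 2->2, 8->5, 7->4, 1->1, 15->9
rank(y): 9->7, 13->9, 7->5, 15->10, 8->6, 2->2, 1->1, 11->8, 6->4, 3->3
Step 2: d_i = R_x(i) - R_y(i); compute d_i^2.
  (3-7)^2=16, (6-9)^2=9, (10-5)^2=25, (7-10)^2=9, (8-6)^2=4, (2-2)^2=0, (5-1)^2=16, (4-8)^2=16, (1-4)^2=9, (9-3)^2=36
sum(d^2) = 140.
Step 3: rho = 1 - 6*140 / (10*(10^2 - 1)) = 1 - 840/990 = 0.151515.
Step 4: Under H0, t = rho * sqrt((n-2)/(1-rho^2)) = 0.4336 ~ t(8).
Step 5: Two-sided p-value from the t-distribution with 8 df = 0.676065.
Step 6: alpha = 0.1. fail to reject H0.

rho = 0.1515, p = 0.676065, fail to reject H0 at alpha = 0.1.


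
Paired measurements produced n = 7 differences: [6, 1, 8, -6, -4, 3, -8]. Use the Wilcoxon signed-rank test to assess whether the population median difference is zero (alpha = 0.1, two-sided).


Step 1: Drop any zero differences (none here) and take |d_i|.
|d| = [6, 1, 8, 6, 4, 3, 8]
Step 2: Midrank |d_i| (ties get averaged ranks).
ranks: |6|->4.5, |1|->1, |8|->6.5, |6|->4.5, |4|->3, |3|->2, |8|->6.5
Step 3: Attach original signs; sum ranks with positive sign and with negative sign.
W+ = 4.5 + 1 + 6.5 + 2 = 14
W- = 4.5 + 3 + 6.5 = 14
(Check: W+ + W- = 28 should equal n(n+1)/2 = 28.)
Step 4: Test statistic W = min(W+, W-) = 14.
Step 5: Ties in |d|, so use the tie-corrected normal approximation.
        E[W] = n(n+1)/4 = 7*8/4 = 14.
        Tie groups: |d|=6 (t=2), |d|=8 (t=2); sum(t^3 - t) = 12.
        Var[W] = n(n+1)(2n+1)/24 - sum(t^3-t)/48 = 840/24 - 12/48 = 34.75.
        z = (W - E[W]) / sqrt(Var[W]) = (14 - 14) / 5.8949 = 0.0000.
        Two-sided p = 2*Phi(z) = 1.000000.
Step 6: alpha = 0.1. fail to reject H0.

W+ = 14, W- = 14, W = min = 14, p = 1.000000, fail to reject H0.


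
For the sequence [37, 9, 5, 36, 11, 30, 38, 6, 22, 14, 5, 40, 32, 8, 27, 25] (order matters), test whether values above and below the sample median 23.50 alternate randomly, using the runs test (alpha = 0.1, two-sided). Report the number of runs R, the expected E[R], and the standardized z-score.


Step 1: Compute median = 23.50; label A = above, B = below.
Labels in order: ABBABAABBBBAABAA  (n_A = 8, n_B = 8)
Step 2: Count runs R = 9.
Step 3: Under H0 (random ordering), E[R] = 2*n_A*n_B/(n_A+n_B) + 1 = 2*8*8/16 + 1 = 9.0000.
        Var[R] = 2*n_A*n_B*(2*n_A*n_B - n_A - n_B) / ((n_A+n_B)^2 * (n_A+n_B-1)) = 14336/3840 = 3.7333.
        SD[R] = 1.9322.
Step 4: R = E[R], so z = 0 with no continuity correction.
Step 5: Two-sided p-value via normal approximation = 2*(1 - Phi(|z|)) = 1.000000.
Step 6: alpha = 0.1. fail to reject H0.

R = 9, z = 0.0000, p = 1.000000, fail to reject H0.


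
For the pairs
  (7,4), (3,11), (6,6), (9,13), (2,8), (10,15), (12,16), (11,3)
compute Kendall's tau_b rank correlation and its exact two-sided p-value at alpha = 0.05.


Step 1: Enumerate the 28 unordered pairs (i,j) with i<j and classify each by sign(x_j-x_i) * sign(y_j-y_i).
  (1,2):dx=-4,dy=+7->D; (1,3):dx=-1,dy=+2->D; (1,4):dx=+2,dy=+9->C; (1,5):dx=-5,dy=+4->D
  (1,6):dx=+3,dy=+11->C; (1,7):dx=+5,dy=+12->C; (1,8):dx=+4,dy=-1->D; (2,3):dx=+3,dy=-5->D
  (2,4):dx=+6,dy=+2->C; (2,5):dx=-1,dy=-3->C; (2,6):dx=+7,dy=+4->C; (2,7):dx=+9,dy=+5->C
  (2,8):dx=+8,dy=-8->D; (3,4):dx=+3,dy=+7->C; (3,5):dx=-4,dy=+2->D; (3,6):dx=+4,dy=+9->C
  (3,7):dx=+6,dy=+10->C; (3,8):dx=+5,dy=-3->D; (4,5):dx=-7,dy=-5->C; (4,6):dx=+1,dy=+2->C
  (4,7):dx=+3,dy=+3->C; (4,8):dx=+2,dy=-10->D; (5,6):dx=+8,dy=+7->C; (5,7):dx=+10,dy=+8->C
  (5,8):dx=+9,dy=-5->D; (6,7):dx=+2,dy=+1->C; (6,8):dx=+1,dy=-12->D; (7,8):dx=-1,dy=-13->C
Step 2: C = 17, D = 11, total pairs = 28.
Step 3: tau = (C - D)/(n(n-1)/2) = (17 - 11)/28 = 0.214286.
Step 4: Exact two-sided p-value (enumerate n! = 40320 permutations of y under H0): p = 0.548413.
Step 5: alpha = 0.05. fail to reject H0.

tau_b = 0.2143 (C=17, D=11), p = 0.548413, fail to reject H0.


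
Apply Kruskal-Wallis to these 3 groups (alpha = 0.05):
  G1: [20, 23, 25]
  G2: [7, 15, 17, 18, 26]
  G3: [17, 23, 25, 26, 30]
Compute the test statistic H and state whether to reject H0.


Step 1: Combine all N = 13 observations and assign midranks.
sorted (value, group, rank): (7,G2,1), (15,G2,2), (17,G2,3.5), (17,G3,3.5), (18,G2,5), (20,G1,6), (23,G1,7.5), (23,G3,7.5), (25,G1,9.5), (25,G3,9.5), (26,G2,11.5), (26,G3,11.5), (30,G3,13)
Step 2: Sum ranks within each group.
R_1 = 23 (n_1 = 3)
R_2 = 23 (n_2 = 5)
R_3 = 45 (n_3 = 5)
Step 3: H = 12/(N(N+1)) * sum(R_i^2/n_i) - 3(N+1)
     = 12/(13*14) * (23^2/3 + 23^2/5 + 45^2/5) - 3*14
     = 0.065934 * 687.133 - 42
     = 3.305495.
Step 4: Ties present; correction factor C = 1 - 24/(13^3 - 13) = 0.989011. Corrected H = 3.305495 / 0.989011 = 3.342222.
Step 5: Under H0, H ~ chi^2(2); p-value = 0.188038.
Step 6: alpha = 0.05. fail to reject H0.

H = 3.3422, df = 2, p = 0.188038, fail to reject H0.


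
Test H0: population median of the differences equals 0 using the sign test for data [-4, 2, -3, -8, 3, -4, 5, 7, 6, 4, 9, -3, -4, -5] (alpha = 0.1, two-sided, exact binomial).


Step 1: Discard zero differences. Original n = 14; n_eff = number of nonzero differences = 14.
Nonzero differences (with sign): -4, +2, -3, -8, +3, -4, +5, +7, +6, +4, +9, -3, -4, -5
Step 2: Count signs: positive = 7, negative = 7.
Step 3: Under H0: P(positive) = 0.5, so the number of positives S ~ Bin(14, 0.5).
Step 4: Two-sided exact p-value = sum of Bin(14,0.5) probabilities at or below the observed probability = 1.000000.
Step 5: alpha = 0.1. fail to reject H0.

n_eff = 14, pos = 7, neg = 7, p = 1.000000, fail to reject H0.


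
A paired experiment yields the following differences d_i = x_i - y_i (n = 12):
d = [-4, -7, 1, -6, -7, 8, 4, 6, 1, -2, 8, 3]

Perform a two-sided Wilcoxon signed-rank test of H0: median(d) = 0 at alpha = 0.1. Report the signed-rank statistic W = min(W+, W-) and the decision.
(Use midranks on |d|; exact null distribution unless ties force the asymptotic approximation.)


Step 1: Drop any zero differences (none here) and take |d_i|.
|d| = [4, 7, 1, 6, 7, 8, 4, 6, 1, 2, 8, 3]
Step 2: Midrank |d_i| (ties get averaged ranks).
ranks: |4|->5.5, |7|->9.5, |1|->1.5, |6|->7.5, |7|->9.5, |8|->11.5, |4|->5.5, |6|->7.5, |1|->1.5, |2|->3, |8|->11.5, |3|->4
Step 3: Attach original signs; sum ranks with positive sign and with negative sign.
W+ = 1.5 + 11.5 + 5.5 + 7.5 + 1.5 + 11.5 + 4 = 43
W- = 5.5 + 9.5 + 7.5 + 9.5 + 3 = 35
(Check: W+ + W- = 78 should equal n(n+1)/2 = 78.)
Step 4: Test statistic W = min(W+, W-) = 35.
Step 5: Ties in |d|, so use the tie-corrected normal approximation.
        E[W] = n(n+1)/4 = 12*13/4 = 39.
        Tie groups: |d|=1 (t=2), |d|=4 (t=2), |d|=6 (t=2), |d|=7 (t=2), |d|=8 (t=2); sum(t^3 - t) = 30.
        Var[W] = n(n+1)(2n+1)/24 - sum(t^3-t)/48 = 3900/24 - 30/48 = 161.875.
        z = (W - E[W]) / sqrt(Var[W]) = (35 - 39) / 12.7230 = -0.3144.
        Two-sided p = 2*Phi(z) = 0.753224.
Step 6: alpha = 0.1. fail to reject H0.

W+ = 43, W- = 35, W = min = 35, p = 0.753224, fail to reject H0.


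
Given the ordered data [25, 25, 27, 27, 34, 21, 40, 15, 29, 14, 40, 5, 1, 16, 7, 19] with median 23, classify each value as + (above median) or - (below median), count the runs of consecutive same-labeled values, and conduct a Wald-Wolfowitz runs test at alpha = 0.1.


Step 1: Compute median = 23; label A = above, B = below.
Labels in order: AAAAABABABABBBBB  (n_A = 8, n_B = 8)
Step 2: Count runs R = 8.
Step 3: Under H0 (random ordering), E[R] = 2*n_A*n_B/(n_A+n_B) + 1 = 2*8*8/16 + 1 = 9.0000.
        Var[R] = 2*n_A*n_B*(2*n_A*n_B - n_A - n_B) / ((n_A+n_B)^2 * (n_A+n_B-1)) = 14336/3840 = 3.7333.
        SD[R] = 1.9322.
Step 4: Continuity-corrected z = (R + 0.5 - E[R]) / SD[R] = (8 + 0.5 - 9.0000) / 1.9322 = -0.2588.
Step 5: Two-sided p-value via normal approximation = 2*(1 - Phi(|z|)) = 0.795809.
Step 6: alpha = 0.1. fail to reject H0.

R = 8, z = -0.2588, p = 0.795809, fail to reject H0.


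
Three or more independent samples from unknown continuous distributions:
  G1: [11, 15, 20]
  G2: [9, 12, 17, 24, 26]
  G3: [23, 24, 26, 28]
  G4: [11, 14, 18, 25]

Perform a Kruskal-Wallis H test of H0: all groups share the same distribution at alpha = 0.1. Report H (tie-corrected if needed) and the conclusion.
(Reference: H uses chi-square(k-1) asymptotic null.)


Step 1: Combine all N = 16 observations and assign midranks.
sorted (value, group, rank): (9,G2,1), (11,G1,2.5), (11,G4,2.5), (12,G2,4), (14,G4,5), (15,G1,6), (17,G2,7), (18,G4,8), (20,G1,9), (23,G3,10), (24,G2,11.5), (24,G3,11.5), (25,G4,13), (26,G2,14.5), (26,G3,14.5), (28,G3,16)
Step 2: Sum ranks within each group.
R_1 = 17.5 (n_1 = 3)
R_2 = 38 (n_2 = 5)
R_3 = 52 (n_3 = 4)
R_4 = 28.5 (n_4 = 4)
Step 3: H = 12/(N(N+1)) * sum(R_i^2/n_i) - 3(N+1)
     = 12/(16*17) * (17.5^2/3 + 38^2/5 + 52^2/4 + 28.5^2/4) - 3*17
     = 0.044118 * 1269.95 - 51
     = 5.027022.
Step 4: Ties present; correction factor C = 1 - 18/(16^3 - 16) = 0.995588. Corrected H = 5.027022 / 0.995588 = 5.049298.
Step 5: Under H0, H ~ chi^2(3); p-value = 0.168223.
Step 6: alpha = 0.1. fail to reject H0.

H = 5.0493, df = 3, p = 0.168223, fail to reject H0.


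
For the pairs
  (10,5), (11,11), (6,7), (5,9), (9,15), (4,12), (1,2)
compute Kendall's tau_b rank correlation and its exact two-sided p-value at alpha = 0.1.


Step 1: Enumerate the 21 unordered pairs (i,j) with i<j and classify each by sign(x_j-x_i) * sign(y_j-y_i).
  (1,2):dx=+1,dy=+6->C; (1,3):dx=-4,dy=+2->D; (1,4):dx=-5,dy=+4->D; (1,5):dx=-1,dy=+10->D
  (1,6):dx=-6,dy=+7->D; (1,7):dx=-9,dy=-3->C; (2,3):dx=-5,dy=-4->C; (2,4):dx=-6,dy=-2->C
  (2,5):dx=-2,dy=+4->D; (2,6):dx=-7,dy=+1->D; (2,7):dx=-10,dy=-9->C; (3,4):dx=-1,dy=+2->D
  (3,5):dx=+3,dy=+8->C; (3,6):dx=-2,dy=+5->D; (3,7):dx=-5,dy=-5->C; (4,5):dx=+4,dy=+6->C
  (4,6):dx=-1,dy=+3->D; (4,7):dx=-4,dy=-7->C; (5,6):dx=-5,dy=-3->C; (5,7):dx=-8,dy=-13->C
  (6,7):dx=-3,dy=-10->C
Step 2: C = 12, D = 9, total pairs = 21.
Step 3: tau = (C - D)/(n(n-1)/2) = (12 - 9)/21 = 0.142857.
Step 4: Exact two-sided p-value (enumerate n! = 5040 permutations of y under H0): p = 0.772619.
Step 5: alpha = 0.1. fail to reject H0.

tau_b = 0.1429 (C=12, D=9), p = 0.772619, fail to reject H0.
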